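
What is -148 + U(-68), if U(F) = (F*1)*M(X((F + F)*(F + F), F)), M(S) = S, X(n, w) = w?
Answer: 4476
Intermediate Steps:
U(F) = F² (U(F) = (F*1)*F = F*F = F²)
-148 + U(-68) = -148 + (-68)² = -148 + 4624 = 4476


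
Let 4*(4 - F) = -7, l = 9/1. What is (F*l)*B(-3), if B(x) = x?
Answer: -621/4 ≈ -155.25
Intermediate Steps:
l = 9 (l = 9*1 = 9)
F = 23/4 (F = 4 - ¼*(-7) = 4 + 7/4 = 23/4 ≈ 5.7500)
(F*l)*B(-3) = ((23/4)*9)*(-3) = (207/4)*(-3) = -621/4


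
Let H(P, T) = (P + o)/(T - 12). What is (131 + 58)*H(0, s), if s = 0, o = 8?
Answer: -126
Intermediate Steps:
H(P, T) = (8 + P)/(-12 + T) (H(P, T) = (P + 8)/(T - 12) = (8 + P)/(-12 + T))
(131 + 58)*H(0, s) = (131 + 58)*((8 + 0)/(-12 + 0)) = 189*(8/(-12)) = 189*(-1/12*8) = 189*(-⅔) = -126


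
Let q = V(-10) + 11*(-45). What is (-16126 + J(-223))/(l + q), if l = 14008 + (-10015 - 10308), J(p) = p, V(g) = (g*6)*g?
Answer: 16349/6210 ≈ 2.6327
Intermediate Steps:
V(g) = 6*g² (V(g) = (6*g)*g = 6*g²)
q = 105 (q = 6*(-10)² + 11*(-45) = 6*100 - 495 = 600 - 495 = 105)
l = -6315 (l = 14008 - 20323 = -6315)
(-16126 + J(-223))/(l + q) = (-16126 - 223)/(-6315 + 105) = -16349/(-6210) = -16349*(-1/6210) = 16349/6210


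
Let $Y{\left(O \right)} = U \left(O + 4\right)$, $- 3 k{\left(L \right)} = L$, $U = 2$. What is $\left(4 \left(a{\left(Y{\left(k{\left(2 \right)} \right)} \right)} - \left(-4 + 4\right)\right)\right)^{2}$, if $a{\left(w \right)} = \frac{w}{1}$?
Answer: $\frac{6400}{9} \approx 711.11$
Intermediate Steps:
$k{\left(L \right)} = - \frac{L}{3}$
$Y{\left(O \right)} = 8 + 2 O$ ($Y{\left(O \right)} = 2 \left(O + 4\right) = 2 \left(4 + O\right) = 8 + 2 O$)
$a{\left(w \right)} = w$ ($a{\left(w \right)} = w 1 = w$)
$\left(4 \left(a{\left(Y{\left(k{\left(2 \right)} \right)} \right)} - \left(-4 + 4\right)\right)\right)^{2} = \left(4 \left(\left(8 + 2 \left(\left(- \frac{1}{3}\right) 2\right)\right) - \left(-4 + 4\right)\right)\right)^{2} = \left(4 \left(\left(8 + 2 \left(- \frac{2}{3}\right)\right) - 0\right)\right)^{2} = \left(4 \left(\left(8 - \frac{4}{3}\right) + 0\right)\right)^{2} = \left(4 \left(\frac{20}{3} + 0\right)\right)^{2} = \left(4 \cdot \frac{20}{3}\right)^{2} = \left(\frac{80}{3}\right)^{2} = \frac{6400}{9}$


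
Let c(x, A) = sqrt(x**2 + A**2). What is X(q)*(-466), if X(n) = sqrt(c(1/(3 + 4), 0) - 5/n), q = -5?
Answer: -932*sqrt(14)/7 ≈ -498.17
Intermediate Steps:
c(x, A) = sqrt(A**2 + x**2)
X(n) = sqrt(1/7 - 5/n) (X(n) = sqrt(sqrt(0**2 + (1/(3 + 4))**2) - 5/n) = sqrt(sqrt(0 + (1/7)**2) - 5/n) = sqrt(sqrt(0 + 1/49) - 5/n) = sqrt(sqrt(1/49) - 5/n) = sqrt(1/7 - 5/n))
X(q)*(-466) = (sqrt(7)*sqrt((-35 - 5)/(-5))/7)*(-466) = (sqrt(7)*sqrt(-1/5*(-40))/7)*(-466) = (sqrt(7)*sqrt(8)/7)*(-466) = (sqrt(7)*(2*sqrt(2))/7)*(-466) = (2*sqrt(14)/7)*(-466) = -932*sqrt(14)/7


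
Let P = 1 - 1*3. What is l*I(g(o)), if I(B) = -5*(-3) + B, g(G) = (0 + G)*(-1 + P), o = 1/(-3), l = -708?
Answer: -11328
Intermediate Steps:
P = -2 (P = 1 - 3 = -2)
o = -⅓ ≈ -0.33333
g(G) = -3*G (g(G) = (0 + G)*(-1 - 2) = G*(-3) = -3*G)
I(B) = 15 + B
l*I(g(o)) = -708*(15 - 3*(-⅓)) = -708*(15 + 1) = -708*16 = -11328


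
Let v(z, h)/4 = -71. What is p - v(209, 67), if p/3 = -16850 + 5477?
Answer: -33835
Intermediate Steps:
v(z, h) = -284 (v(z, h) = 4*(-71) = -284)
p = -34119 (p = 3*(-16850 + 5477) = 3*(-11373) = -34119)
p - v(209, 67) = -34119 - 1*(-284) = -34119 + 284 = -33835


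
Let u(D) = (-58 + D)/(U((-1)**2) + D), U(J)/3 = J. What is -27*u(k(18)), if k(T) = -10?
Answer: -1836/7 ≈ -262.29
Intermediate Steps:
U(J) = 3*J
u(D) = (-58 + D)/(3 + D) (u(D) = (-58 + D)/(3*(-1)**2 + D) = (-58 + D)/(3*1 + D) = (-58 + D)/(3 + D))
-27*u(k(18)) = -27*(-58 - 10)/(3 - 10) = -27*(-68)/(-7) = -(-27)*(-68)/7 = -27*68/7 = -1836/7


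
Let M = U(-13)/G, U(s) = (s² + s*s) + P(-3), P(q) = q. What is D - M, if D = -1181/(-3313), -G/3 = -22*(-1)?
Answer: 1187801/218658 ≈ 5.4322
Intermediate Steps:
G = -66 (G = -(-66)*(-1) = -3*22 = -66)
D = 1181/3313 (D = -1181*(-1/3313) = 1181/3313 ≈ 0.35647)
U(s) = -3 + 2*s² (U(s) = (s² + s*s) - 3 = (s² + s²) - 3 = 2*s² - 3 = -3 + 2*s²)
M = -335/66 (M = (-3 + 2*(-13)²)/(-66) = (-3 + 2*169)*(-1/66) = (-3 + 338)*(-1/66) = 335*(-1/66) = -335/66 ≈ -5.0758)
D - M = 1181/3313 - 1*(-335/66) = 1181/3313 + 335/66 = 1187801/218658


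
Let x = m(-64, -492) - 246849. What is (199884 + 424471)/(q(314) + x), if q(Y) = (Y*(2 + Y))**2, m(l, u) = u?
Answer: 124871/1969030967 ≈ 6.3417e-5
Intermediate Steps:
q(Y) = Y**2*(2 + Y)**2
x = -247341 (x = -492 - 246849 = -247341)
(199884 + 424471)/(q(314) + x) = (199884 + 424471)/(314**2*(2 + 314)**2 - 247341) = 624355/(98596*316**2 - 247341) = 624355/(98596*99856 - 247341) = 624355/(9845402176 - 247341) = 624355/9845154835 = 624355*(1/9845154835) = 124871/1969030967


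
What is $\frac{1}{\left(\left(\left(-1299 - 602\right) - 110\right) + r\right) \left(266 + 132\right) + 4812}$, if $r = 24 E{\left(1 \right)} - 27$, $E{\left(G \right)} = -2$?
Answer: $- \frac{1}{825416} \approx -1.2115 \cdot 10^{-6}$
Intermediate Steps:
$r = -75$ ($r = 24 \left(-2\right) - 27 = -48 - 27 = -75$)
$\frac{1}{\left(\left(\left(-1299 - 602\right) - 110\right) + r\right) \left(266 + 132\right) + 4812} = \frac{1}{\left(\left(\left(-1299 - 602\right) - 110\right) - 75\right) \left(266 + 132\right) + 4812} = \frac{1}{\left(\left(-1901 - 110\right) - 75\right) 398 + 4812} = \frac{1}{\left(-2011 - 75\right) 398 + 4812} = \frac{1}{\left(-2086\right) 398 + 4812} = \frac{1}{-830228 + 4812} = \frac{1}{-825416} = - \frac{1}{825416}$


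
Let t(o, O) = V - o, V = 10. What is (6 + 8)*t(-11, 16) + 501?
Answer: 795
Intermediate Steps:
t(o, O) = 10 - o
(6 + 8)*t(-11, 16) + 501 = (6 + 8)*(10 - 1*(-11)) + 501 = 14*(10 + 11) + 501 = 14*21 + 501 = 294 + 501 = 795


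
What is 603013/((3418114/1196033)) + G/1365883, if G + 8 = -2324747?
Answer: 985098899767052737/4668743804662 ≈ 2.1100e+5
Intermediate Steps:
G = -2324755 (G = -8 - 2324747 = -2324755)
603013/((3418114/1196033)) + G/1365883 = 603013/((3418114/1196033)) - 2324755/1365883 = 603013/((3418114*(1/1196033))) - 2324755*1/1365883 = 603013/(3418114/1196033) - 2324755/1365883 = 603013*(1196033/3418114) - 2324755/1365883 = 721223447429/3418114 - 2324755/1365883 = 985098899767052737/4668743804662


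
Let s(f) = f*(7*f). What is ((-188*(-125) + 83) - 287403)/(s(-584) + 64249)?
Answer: -263820/2451641 ≈ -0.10761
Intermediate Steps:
s(f) = 7*f²
((-188*(-125) + 83) - 287403)/(s(-584) + 64249) = ((-188*(-125) + 83) - 287403)/(7*(-584)² + 64249) = ((23500 + 83) - 287403)/(7*341056 + 64249) = (23583 - 287403)/(2387392 + 64249) = -263820/2451641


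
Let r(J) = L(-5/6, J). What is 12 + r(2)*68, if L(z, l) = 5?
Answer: 352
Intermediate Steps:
r(J) = 5
12 + r(2)*68 = 12 + 5*68 = 12 + 340 = 352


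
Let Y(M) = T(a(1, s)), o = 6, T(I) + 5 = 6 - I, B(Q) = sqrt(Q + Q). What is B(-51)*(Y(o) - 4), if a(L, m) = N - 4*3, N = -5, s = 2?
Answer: 14*I*sqrt(102) ≈ 141.39*I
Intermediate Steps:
B(Q) = sqrt(2)*sqrt(Q) (B(Q) = sqrt(2*Q) = sqrt(2)*sqrt(Q))
a(L, m) = -17 (a(L, m) = -5 - 4*3 = -5 - 12 = -17)
T(I) = 1 - I (T(I) = -5 + (6 - I) = 1 - I)
Y(M) = 18 (Y(M) = 1 - 1*(-17) = 1 + 17 = 18)
B(-51)*(Y(o) - 4) = (sqrt(2)*sqrt(-51))*(18 - 4) = (sqrt(2)*(I*sqrt(51)))*14 = (I*sqrt(102))*14 = 14*I*sqrt(102)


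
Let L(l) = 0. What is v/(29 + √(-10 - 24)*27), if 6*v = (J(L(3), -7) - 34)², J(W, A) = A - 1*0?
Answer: 48749/153762 - 15129*I*√34/51254 ≈ 0.31704 - 1.7212*I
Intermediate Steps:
J(W, A) = A (J(W, A) = A + 0 = A)
v = 1681/6 (v = (-7 - 34)²/6 = (⅙)*(-41)² = (⅙)*1681 = 1681/6 ≈ 280.17)
v/(29 + √(-10 - 24)*27) = 1681/(6*(29 + √(-10 - 24)*27)) = 1681/(6*(29 + √(-34)*27)) = 1681/(6*(29 + (I*√34)*27)) = 1681/(6*(29 + 27*I*√34))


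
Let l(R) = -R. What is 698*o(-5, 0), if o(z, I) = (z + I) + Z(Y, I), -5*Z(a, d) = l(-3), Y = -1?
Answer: -19544/5 ≈ -3908.8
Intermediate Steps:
Z(a, d) = -3/5 (Z(a, d) = -(-1)*(-3)/5 = -1/5*3 = -3/5)
o(z, I) = -3/5 + I + z (o(z, I) = (z + I) - 3/5 = (I + z) - 3/5 = -3/5 + I + z)
698*o(-5, 0) = 698*(-3/5 + 0 - 5) = 698*(-28/5) = -19544/5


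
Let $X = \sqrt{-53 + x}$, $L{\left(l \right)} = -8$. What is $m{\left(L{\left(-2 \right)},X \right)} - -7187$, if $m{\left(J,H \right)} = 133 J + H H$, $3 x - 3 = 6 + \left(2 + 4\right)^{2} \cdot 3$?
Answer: $6109$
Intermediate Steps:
$x = 39$ ($x = 1 + \frac{6 + \left(2 + 4\right)^{2} \cdot 3}{3} = 1 + \frac{6 + 6^{2} \cdot 3}{3} = 1 + \frac{6 + 36 \cdot 3}{3} = 1 + \frac{6 + 108}{3} = 1 + \frac{1}{3} \cdot 114 = 1 + 38 = 39$)
$X = i \sqrt{14}$ ($X = \sqrt{-53 + 39} = \sqrt{-14} = i \sqrt{14} \approx 3.7417 i$)
$m{\left(J,H \right)} = H^{2} + 133 J$ ($m{\left(J,H \right)} = 133 J + H^{2} = H^{2} + 133 J$)
$m{\left(L{\left(-2 \right)},X \right)} - -7187 = \left(\left(i \sqrt{14}\right)^{2} + 133 \left(-8\right)\right) - -7187 = \left(-14 - 1064\right) + 7187 = -1078 + 7187 = 6109$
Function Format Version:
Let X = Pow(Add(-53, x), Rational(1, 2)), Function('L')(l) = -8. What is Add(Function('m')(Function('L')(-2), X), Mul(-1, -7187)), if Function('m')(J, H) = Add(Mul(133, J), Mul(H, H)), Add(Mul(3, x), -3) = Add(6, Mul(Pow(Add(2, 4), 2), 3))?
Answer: 6109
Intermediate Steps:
x = 39 (x = Add(1, Mul(Rational(1, 3), Add(6, Mul(Pow(Add(2, 4), 2), 3)))) = Add(1, Mul(Rational(1, 3), Add(6, Mul(Pow(6, 2), 3)))) = Add(1, Mul(Rational(1, 3), Add(6, Mul(36, 3)))) = Add(1, Mul(Rational(1, 3), Add(6, 108))) = Add(1, Mul(Rational(1, 3), 114)) = Add(1, 38) = 39)
X = Mul(I, Pow(14, Rational(1, 2))) (X = Pow(Add(-53, 39), Rational(1, 2)) = Pow(-14, Rational(1, 2)) = Mul(I, Pow(14, Rational(1, 2))) ≈ Mul(3.7417, I))
Function('m')(J, H) = Add(Pow(H, 2), Mul(133, J)) (Function('m')(J, H) = Add(Mul(133, J), Pow(H, 2)) = Add(Pow(H, 2), Mul(133, J)))
Add(Function('m')(Function('L')(-2), X), Mul(-1, -7187)) = Add(Add(Pow(Mul(I, Pow(14, Rational(1, 2))), 2), Mul(133, -8)), Mul(-1, -7187)) = Add(Add(-14, -1064), 7187) = Add(-1078, 7187) = 6109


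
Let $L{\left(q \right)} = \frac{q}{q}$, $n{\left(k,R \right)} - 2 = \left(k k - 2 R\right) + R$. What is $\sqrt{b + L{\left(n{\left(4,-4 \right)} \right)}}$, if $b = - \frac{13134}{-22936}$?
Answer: $\frac{\sqrt{51706345}}{5734} \approx 1.254$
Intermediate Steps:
$n{\left(k,R \right)} = 2 + k^{2} - R$ ($n{\left(k,R \right)} = 2 + \left(\left(k k - 2 R\right) + R\right) = 2 + \left(\left(k^{2} - 2 R\right) + R\right) = 2 - \left(R - k^{2}\right) = 2 + k^{2} - R$)
$L{\left(q \right)} = 1$
$b = \frac{6567}{11468}$ ($b = \left(-13134\right) \left(- \frac{1}{22936}\right) = \frac{6567}{11468} \approx 0.57264$)
$\sqrt{b + L{\left(n{\left(4,-4 \right)} \right)}} = \sqrt{\frac{6567}{11468} + 1} = \sqrt{\frac{18035}{11468}} = \frac{\sqrt{51706345}}{5734}$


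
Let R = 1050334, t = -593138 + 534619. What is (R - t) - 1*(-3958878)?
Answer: 5067731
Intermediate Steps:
t = -58519
(R - t) - 1*(-3958878) = (1050334 - 1*(-58519)) - 1*(-3958878) = (1050334 + 58519) + 3958878 = 1108853 + 3958878 = 5067731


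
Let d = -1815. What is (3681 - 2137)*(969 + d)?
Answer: -1306224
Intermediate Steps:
(3681 - 2137)*(969 + d) = (3681 - 2137)*(969 - 1815) = 1544*(-846) = -1306224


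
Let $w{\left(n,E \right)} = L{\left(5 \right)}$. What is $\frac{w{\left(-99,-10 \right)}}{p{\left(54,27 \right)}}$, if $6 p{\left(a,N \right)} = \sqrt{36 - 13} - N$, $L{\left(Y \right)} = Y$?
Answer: $- \frac{405}{353} - \frac{15 \sqrt{23}}{353} \approx -1.3511$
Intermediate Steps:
$p{\left(a,N \right)} = - \frac{N}{6} + \frac{\sqrt{23}}{6}$ ($p{\left(a,N \right)} = \frac{\sqrt{36 - 13} - N}{6} = \frac{\sqrt{23} - N}{6} = - \frac{N}{6} + \frac{\sqrt{23}}{6}$)
$w{\left(n,E \right)} = 5$
$\frac{w{\left(-99,-10 \right)}}{p{\left(54,27 \right)}} = \frac{5}{\left(- \frac{1}{6}\right) 27 + \frac{\sqrt{23}}{6}} = \frac{5}{- \frac{9}{2} + \frac{\sqrt{23}}{6}}$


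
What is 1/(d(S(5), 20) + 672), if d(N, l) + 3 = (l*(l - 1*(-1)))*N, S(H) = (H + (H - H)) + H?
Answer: 1/4869 ≈ 0.00020538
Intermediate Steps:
S(H) = 2*H (S(H) = (H + 0) + H = H + H = 2*H)
d(N, l) = -3 + N*l*(1 + l) (d(N, l) = -3 + (l*(l - 1*(-1)))*N = -3 + (l*(l + 1))*N = -3 + (l*(1 + l))*N = -3 + N*l*(1 + l))
1/(d(S(5), 20) + 672) = 1/((-3 + (2*5)*20 + (2*5)*20²) + 672) = 1/((-3 + 10*20 + 10*400) + 672) = 1/((-3 + 200 + 4000) + 672) = 1/(4197 + 672) = 1/4869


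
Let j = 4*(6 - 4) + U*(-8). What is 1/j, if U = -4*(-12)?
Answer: -1/376 ≈ -0.0026596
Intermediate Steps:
U = 48
j = -376 (j = 4*(6 - 4) + 48*(-8) = 4*2 - 384 = 8 - 384 = -376)
1/j = 1/(-376) = -1/376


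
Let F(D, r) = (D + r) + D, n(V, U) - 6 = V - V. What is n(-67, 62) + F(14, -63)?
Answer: -29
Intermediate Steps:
n(V, U) = 6 (n(V, U) = 6 + (V - V) = 6 + 0 = 6)
F(D, r) = r + 2*D
n(-67, 62) + F(14, -63) = 6 + (-63 + 2*14) = 6 + (-63 + 28) = 6 - 35 = -29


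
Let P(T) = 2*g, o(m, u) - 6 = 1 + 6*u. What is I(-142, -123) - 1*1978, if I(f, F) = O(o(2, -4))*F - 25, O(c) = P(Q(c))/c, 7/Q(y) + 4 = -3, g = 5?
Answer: -32821/17 ≈ -1930.6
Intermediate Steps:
Q(y) = -1 (Q(y) = 7/(-4 - 3) = 7/(-7) = 7*(-1/7) = -1)
o(m, u) = 7 + 6*u (o(m, u) = 6 + (1 + 6*u) = 7 + 6*u)
P(T) = 10 (P(T) = 2*5 = 10)
O(c) = 10/c
I(f, F) = -25 - 10*F/17 (I(f, F) = (10/(7 + 6*(-4)))*F - 25 = (10/(7 - 24))*F - 25 = (10/(-17))*F - 25 = (10*(-1/17))*F - 25 = -10*F/17 - 25 = -25 - 10*F/17)
I(-142, -123) - 1*1978 = (-25 - 10/17*(-123)) - 1*1978 = (-25 + 1230/17) - 1978 = 805/17 - 1978 = -32821/17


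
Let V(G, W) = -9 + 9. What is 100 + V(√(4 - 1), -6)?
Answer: 100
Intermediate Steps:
V(G, W) = 0
100 + V(√(4 - 1), -6) = 100 + 0 = 100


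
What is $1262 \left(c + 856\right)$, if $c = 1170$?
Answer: $2556812$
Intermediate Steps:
$1262 \left(c + 856\right) = 1262 \left(1170 + 856\right) = 1262 \cdot 2026 = 2556812$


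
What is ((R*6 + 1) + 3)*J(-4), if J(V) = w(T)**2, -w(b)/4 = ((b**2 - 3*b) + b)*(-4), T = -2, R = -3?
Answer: -229376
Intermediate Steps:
w(b) = -32*b + 16*b**2 (w(b) = -4*((b**2 - 3*b) + b)*(-4) = -4*(b**2 - 2*b)*(-4) = -4*(-4*b**2 + 8*b) = -32*b + 16*b**2)
J(V) = 16384 (J(V) = (16*(-2)*(-2 - 2))**2 = (16*(-2)*(-4))**2 = 128**2 = 16384)
((R*6 + 1) + 3)*J(-4) = ((-3*6 + 1) + 3)*16384 = ((-18 + 1) + 3)*16384 = (-17 + 3)*16384 = -14*16384 = -229376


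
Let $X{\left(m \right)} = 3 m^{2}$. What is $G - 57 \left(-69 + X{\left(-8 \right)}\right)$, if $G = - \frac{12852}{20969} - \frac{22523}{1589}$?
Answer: $- \frac{234097410766}{33319741} \approx -7025.8$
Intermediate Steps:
$G = - \frac{492706615}{33319741}$ ($G = \left(-12852\right) \frac{1}{20969} - \frac{22523}{1589} = - \frac{12852}{20969} - \frac{22523}{1589} = - \frac{492706615}{33319741} \approx -14.787$)
$G - 57 \left(-69 + X{\left(-8 \right)}\right) = - \frac{492706615}{33319741} - 57 \left(-69 + 3 \left(-8\right)^{2}\right) = - \frac{492706615}{33319741} - 57 \left(-69 + 3 \cdot 64\right) = - \frac{492706615}{33319741} - 57 \left(-69 + 192\right) = - \frac{492706615}{33319741} - 57 \cdot 123 = - \frac{492706615}{33319741} - 7011 = - \frac{234097410766}{33319741}$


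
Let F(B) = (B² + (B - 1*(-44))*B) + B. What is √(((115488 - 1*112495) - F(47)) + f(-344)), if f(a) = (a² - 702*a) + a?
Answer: 74*√65 ≈ 596.61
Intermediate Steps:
F(B) = B + B² + B*(44 + B) (F(B) = (B² + (B + 44)*B) + B = (B² + (44 + B)*B) + B = (B² + B*(44 + B)) + B = B + B² + B*(44 + B))
f(a) = a² - 701*a
√(((115488 - 1*112495) - F(47)) + f(-344)) = √(((115488 - 1*112495) - 47*(45 + 2*47)) - 344*(-701 - 344)) = √(((115488 - 112495) - 47*(45 + 94)) - 344*(-1045)) = √((2993 - 47*139) + 359480) = √((2993 - 1*6533) + 359480) = √((2993 - 6533) + 359480) = √(-3540 + 359480) = √355940 = 74*√65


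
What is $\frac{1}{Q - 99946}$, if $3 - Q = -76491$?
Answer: $- \frac{1}{23452} \approx -4.264 \cdot 10^{-5}$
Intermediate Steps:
$Q = 76494$ ($Q = 3 - -76491 = 3 + 76491 = 76494$)
$\frac{1}{Q - 99946} = \frac{1}{76494 - 99946} = \frac{1}{-23452} = - \frac{1}{23452}$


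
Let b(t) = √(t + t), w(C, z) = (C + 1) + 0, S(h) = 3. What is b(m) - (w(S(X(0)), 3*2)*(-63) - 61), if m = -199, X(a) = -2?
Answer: 313 + I*√398 ≈ 313.0 + 19.95*I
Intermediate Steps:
w(C, z) = 1 + C (w(C, z) = (1 + C) + 0 = 1 + C)
b(t) = √2*√t (b(t) = √(2*t) = √2*√t)
b(m) - (w(S(X(0)), 3*2)*(-63) - 61) = √2*√(-199) - ((1 + 3)*(-63) - 61) = √2*(I*√199) - (4*(-63) - 61) = I*√398 - (-252 - 61) = I*√398 - 1*(-313) = I*√398 + 313 = 313 + I*√398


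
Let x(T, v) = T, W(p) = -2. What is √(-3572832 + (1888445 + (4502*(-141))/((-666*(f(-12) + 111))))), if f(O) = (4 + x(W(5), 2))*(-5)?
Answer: 2*I*√52925888989365/11211 ≈ 1297.8*I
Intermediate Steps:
f(O) = -10 (f(O) = (4 - 2)*(-5) = 2*(-5) = -10)
√(-3572832 + (1888445 + (4502*(-141))/((-666*(f(-12) + 111))))) = √(-3572832 + (1888445 + (4502*(-141))/((-666*(-10 + 111))))) = √(-3572832 + (1888445 - 634782/((-666*101)))) = √(-3572832 + (1888445 - 634782/(-67266))) = √(-3572832 + (1888445 - 634782*(-1/67266))) = √(-3572832 + (1888445 + 105797/11211)) = √(-3572832 + 21171462692/11211) = √(-18883556860/11211) = 2*I*√52925888989365/11211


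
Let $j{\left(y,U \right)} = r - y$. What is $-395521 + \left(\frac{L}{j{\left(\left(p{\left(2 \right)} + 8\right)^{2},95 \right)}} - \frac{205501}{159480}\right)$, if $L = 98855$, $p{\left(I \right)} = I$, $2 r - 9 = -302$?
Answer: $- \frac{1831113695249}{4624920} \approx -3.9592 \cdot 10^{5}$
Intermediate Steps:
$r = - \frac{293}{2}$ ($r = \frac{9}{2} + \frac{1}{2} \left(-302\right) = \frac{9}{2} - 151 = - \frac{293}{2} \approx -146.5$)
$j{\left(y,U \right)} = - \frac{293}{2} - y$
$-395521 + \left(\frac{L}{j{\left(\left(p{\left(2 \right)} + 8\right)^{2},95 \right)}} - \frac{205501}{159480}\right) = -395521 + \left(\frac{98855}{- \frac{293}{2} - \left(2 + 8\right)^{2}} - \frac{205501}{159480}\right) = -395521 + \left(\frac{98855}{- \frac{293}{2} - 10^{2}} - \frac{205501}{159480}\right) = -395521 + \left(\frac{98855}{- \frac{293}{2} - 100} - \frac{205501}{159480}\right) = -395521 + \left(\frac{98855}{- \frac{493}{2}} - \frac{205501}{159480}\right) = -395521 + \left(98855 \left(- \frac{2}{493}\right) - \frac{205501}{159480}\right) = -395521 - \frac{1860711929}{4624920} = - \frac{1831113695249}{4624920}$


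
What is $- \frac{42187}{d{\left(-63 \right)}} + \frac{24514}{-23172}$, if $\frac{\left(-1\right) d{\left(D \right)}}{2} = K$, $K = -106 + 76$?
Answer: $- \frac{81585667}{115860} \approx -704.17$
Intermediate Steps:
$K = -30$
$d{\left(D \right)} = 60$ ($d{\left(D \right)} = \left(-2\right) \left(-30\right) = 60$)
$- \frac{42187}{d{\left(-63 \right)}} + \frac{24514}{-23172} = - \frac{42187}{60} + \frac{24514}{-23172} = \left(-42187\right) \frac{1}{60} + 24514 \left(- \frac{1}{23172}\right) = - \frac{42187}{60} - \frac{12257}{11586} = - \frac{81585667}{115860}$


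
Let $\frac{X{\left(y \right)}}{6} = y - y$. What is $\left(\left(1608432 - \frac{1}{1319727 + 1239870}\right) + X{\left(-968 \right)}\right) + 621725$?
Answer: $\frac{5708303166728}{2559597} \approx 2.2302 \cdot 10^{6}$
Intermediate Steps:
$X{\left(y \right)} = 0$ ($X{\left(y \right)} = 6 \left(y - y\right) = 6 \cdot 0 = 0$)
$\left(\left(1608432 - \frac{1}{1319727 + 1239870}\right) + X{\left(-968 \right)}\right) + 621725 = \left(\left(1608432 - \frac{1}{1319727 + 1239870}\right) + 0\right) + 621725 = \left(\left(1608432 - \frac{1}{2559597}\right) + 0\right) + 621725 = \left(\frac{4116937721903}{2559597} + 0\right) + 621725 = \frac{4116937721903}{2559597} + 621725 = \frac{5708303166728}{2559597}$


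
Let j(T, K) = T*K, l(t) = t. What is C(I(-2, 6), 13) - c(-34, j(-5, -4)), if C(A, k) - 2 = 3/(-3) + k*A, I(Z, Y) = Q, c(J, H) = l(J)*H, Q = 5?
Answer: 746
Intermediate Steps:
j(T, K) = K*T
c(J, H) = H*J (c(J, H) = J*H = H*J)
I(Z, Y) = 5
C(A, k) = 1 + A*k (C(A, k) = 2 + (3/(-3) + k*A) = 2 + (3*(-1/3) + A*k) = 2 + (-1 + A*k) = 1 + A*k)
C(I(-2, 6), 13) - c(-34, j(-5, -4)) = (1 + 5*13) - (-4*(-5))*(-34) = (1 + 65) - 20*(-34) = 66 - 1*(-680) = 66 + 680 = 746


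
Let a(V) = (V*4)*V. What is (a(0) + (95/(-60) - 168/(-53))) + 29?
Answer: 19453/636 ≈ 30.586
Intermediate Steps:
a(V) = 4*V² (a(V) = (4*V)*V = 4*V²)
(a(0) + (95/(-60) - 168/(-53))) + 29 = (4*0² + (95/(-60) - 168/(-53))) + 29 = (4*0 + (95*(-1/60) - 168*(-1/53))) + 29 = (0 + (-19/12 + 168/53)) + 29 = (0 + 1009/636) + 29 = 1009/636 + 29 = 19453/636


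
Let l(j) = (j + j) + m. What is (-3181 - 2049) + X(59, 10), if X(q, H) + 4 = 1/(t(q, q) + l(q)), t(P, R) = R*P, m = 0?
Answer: -18837165/3599 ≈ -5234.0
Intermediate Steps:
t(P, R) = P*R
l(j) = 2*j (l(j) = (j + j) + 0 = 2*j + 0 = 2*j)
X(q, H) = -4 + 1/(q² + 2*q) (X(q, H) = -4 + 1/(q*q + 2*q) = -4 + 1/(q² + 2*q))
(-3181 - 2049) + X(59, 10) = (-3181 - 2049) + (1 - 8*59 - 4*59²)/(59*(2 + 59)) = -5230 + (1/59)*(1 - 472 - 4*3481)/61 = -5230 + (1/59)*(1/61)*(1 - 472 - 13924) = -5230 + (1/59)*(1/61)*(-14395) = -5230 - 14395/3599 = -18837165/3599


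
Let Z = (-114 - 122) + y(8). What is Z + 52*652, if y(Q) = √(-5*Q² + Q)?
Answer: 33668 + 2*I*√78 ≈ 33668.0 + 17.664*I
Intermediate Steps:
y(Q) = √(Q - 5*Q²)
Z = -236 + 2*I*√78 (Z = (-114 - 122) + √(8*(1 - 5*8)) = -236 + √(8*(1 - 40)) = -236 + √(8*(-39)) = -236 + √(-312) = -236 + 2*I*√78 ≈ -236.0 + 17.664*I)
Z + 52*652 = (-236 + 2*I*√78) + 52*652 = (-236 + 2*I*√78) + 33904 = 33668 + 2*I*√78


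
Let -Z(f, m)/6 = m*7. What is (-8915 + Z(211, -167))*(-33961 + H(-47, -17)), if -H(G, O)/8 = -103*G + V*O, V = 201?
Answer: 86216053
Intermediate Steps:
Z(f, m) = -42*m (Z(f, m) = -6*m*7 = -42*m)
H(G, O) = -1608*O + 824*G (H(G, O) = -8*(-103*G + 201*O) = -1608*O + 824*G)
(-8915 + Z(211, -167))*(-33961 + H(-47, -17)) = (-8915 - 42*(-167))*(-33961 + (-1608*(-17) + 824*(-47))) = (-8915 + 7014)*(-33961 + (27336 - 38728)) = -1901*(-33961 - 11392) = -1901*(-45353) = 86216053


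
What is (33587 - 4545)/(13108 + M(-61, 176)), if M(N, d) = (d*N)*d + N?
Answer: -29042/1876489 ≈ -0.015477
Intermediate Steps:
M(N, d) = N + N*d² (M(N, d) = (N*d)*d + N = N*d² + N = N + N*d²)
(33587 - 4545)/(13108 + M(-61, 176)) = (33587 - 4545)/(13108 - 61*(1 + 176²)) = 29042/(13108 - 61*(1 + 30976)) = 29042/(13108 - 61*30977) = 29042/(13108 - 1889597) = 29042/(-1876489) = 29042*(-1/1876489) = -29042/1876489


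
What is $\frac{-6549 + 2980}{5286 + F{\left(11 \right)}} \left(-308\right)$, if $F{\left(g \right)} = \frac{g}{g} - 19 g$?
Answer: $\frac{549626}{2539} \approx 216.47$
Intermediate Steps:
$F{\left(g \right)} = 1 - 19 g$
$\frac{-6549 + 2980}{5286 + F{\left(11 \right)}} \left(-308\right) = \frac{-6549 + 2980}{5286 + \left(1 - 209\right)} \left(-308\right) = - \frac{3569}{5286 + \left(1 - 209\right)} \left(-308\right) = - \frac{3569}{5286 - 208} \left(-308\right) = - \frac{3569}{5078} \left(-308\right) = \left(-3569\right) \frac{1}{5078} \left(-308\right) = \left(- \frac{3569}{5078}\right) \left(-308\right) = \frac{549626}{2539}$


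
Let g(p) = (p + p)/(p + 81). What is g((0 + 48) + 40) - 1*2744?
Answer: -463560/169 ≈ -2743.0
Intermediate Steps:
g(p) = 2*p/(81 + p) (g(p) = (2*p)/(81 + p) = 2*p/(81 + p))
g((0 + 48) + 40) - 1*2744 = 2*((0 + 48) + 40)/(81 + ((0 + 48) + 40)) - 1*2744 = 2*(48 + 40)/(81 + (48 + 40)) - 2744 = 2*88/(81 + 88) - 2744 = 2*88/169 - 2744 = 2*88*(1/169) - 2744 = 176/169 - 2744 = -463560/169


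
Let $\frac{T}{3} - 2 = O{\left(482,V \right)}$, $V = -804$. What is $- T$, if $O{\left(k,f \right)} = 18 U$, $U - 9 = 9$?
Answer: $-978$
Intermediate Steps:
$U = 18$ ($U = 9 + 9 = 18$)
$O{\left(k,f \right)} = 324$ ($O{\left(k,f \right)} = 18 \cdot 18 = 324$)
$T = 978$ ($T = 6 + 3 \cdot 324 = 6 + 972 = 978$)
$- T = \left(-1\right) 978 = -978$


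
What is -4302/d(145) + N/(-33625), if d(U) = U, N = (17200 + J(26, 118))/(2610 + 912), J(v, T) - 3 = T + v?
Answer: -101895308963/3434390250 ≈ -29.669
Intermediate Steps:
J(v, T) = 3 + T + v (J(v, T) = 3 + (T + v) = 3 + T + v)
N = 17347/3522 (N = (17200 + (3 + 118 + 26))/(2610 + 912) = (17200 + 147)/3522 = 17347*(1/3522) = 17347/3522 ≈ 4.9253)
-4302/d(145) + N/(-33625) = -4302/145 + (17347/3522)/(-33625) = -4302*1/145 + (17347/3522)*(-1/33625) = -4302/145 - 17347/118427250 = -101895308963/3434390250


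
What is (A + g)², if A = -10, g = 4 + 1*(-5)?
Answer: 121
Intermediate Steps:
g = -1 (g = 4 - 5 = -1)
(A + g)² = (-10 - 1)² = (-11)² = 121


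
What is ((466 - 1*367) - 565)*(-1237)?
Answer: 576442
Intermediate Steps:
((466 - 1*367) - 565)*(-1237) = ((466 - 367) - 565)*(-1237) = (99 - 565)*(-1237) = -466*(-1237) = 576442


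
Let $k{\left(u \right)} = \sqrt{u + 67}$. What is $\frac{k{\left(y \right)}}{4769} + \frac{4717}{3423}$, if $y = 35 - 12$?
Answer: $\frac{4717}{3423} + \frac{3 \sqrt{10}}{4769} \approx 1.38$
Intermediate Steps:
$y = 23$ ($y = 35 - 12 = 23$)
$k{\left(u \right)} = \sqrt{67 + u}$
$\frac{k{\left(y \right)}}{4769} + \frac{4717}{3423} = \frac{\sqrt{67 + 23}}{4769} + \frac{4717}{3423} = \sqrt{90} \cdot \frac{1}{4769} + 4717 \cdot \frac{1}{3423} = 3 \sqrt{10} \cdot \frac{1}{4769} + \frac{4717}{3423} = \frac{3 \sqrt{10}}{4769} + \frac{4717}{3423} = \frac{4717}{3423} + \frac{3 \sqrt{10}}{4769}$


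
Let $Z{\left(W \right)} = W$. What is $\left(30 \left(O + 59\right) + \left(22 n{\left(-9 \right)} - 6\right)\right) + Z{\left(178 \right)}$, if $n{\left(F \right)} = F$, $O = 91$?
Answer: $4474$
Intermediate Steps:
$\left(30 \left(O + 59\right) + \left(22 n{\left(-9 \right)} - 6\right)\right) + Z{\left(178 \right)} = \left(30 \left(91 + 59\right) + \left(22 \left(-9\right) - 6\right)\right) + 178 = \left(30 \cdot 150 - 204\right) + 178 = \left(4500 - 204\right) + 178 = 4296 + 178 = 4474$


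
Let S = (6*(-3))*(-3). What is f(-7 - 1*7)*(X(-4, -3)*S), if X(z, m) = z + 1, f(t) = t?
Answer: 2268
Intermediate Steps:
X(z, m) = 1 + z
S = 54 (S = -18*(-3) = 54)
f(-7 - 1*7)*(X(-4, -3)*S) = (-7 - 1*7)*((1 - 4)*54) = (-7 - 7)*(-3*54) = -14*(-162) = 2268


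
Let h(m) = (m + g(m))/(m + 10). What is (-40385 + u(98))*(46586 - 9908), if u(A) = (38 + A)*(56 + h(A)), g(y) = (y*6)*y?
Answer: 13176999410/9 ≈ 1.4641e+9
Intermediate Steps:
g(y) = 6*y² (g(y) = (6*y)*y = 6*y²)
h(m) = (m + 6*m²)/(10 + m) (h(m) = (m + 6*m²)/(m + 10) = (m + 6*m²)/(10 + m))
u(A) = (38 + A)*(56 + A*(1 + 6*A)/(10 + A))
(-40385 + u(98))*(46586 - 9908) = (-40385 + (21280 + 6*98³ + 285*98² + 2726*98)/(10 + 98))*(46586 - 9908) = (-40385 + (21280 + 6*941192 + 285*9604 + 267148)/108)*36678 = (-40385 + (21280 + 5647152 + 2737140 + 267148)/108)*36678 = (-40385 + (1/108)*8672720)*36678 = (-40385 + 2168180/27)*36678 = (1077785/27)*36678 = 13176999410/9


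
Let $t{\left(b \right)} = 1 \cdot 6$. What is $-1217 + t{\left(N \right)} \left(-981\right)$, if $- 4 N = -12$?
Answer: $-7103$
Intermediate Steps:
$N = 3$ ($N = \left(- \frac{1}{4}\right) \left(-12\right) = 3$)
$t{\left(b \right)} = 6$
$-1217 + t{\left(N \right)} \left(-981\right) = -1217 + 6 \left(-981\right) = -1217 - 5886 = -7103$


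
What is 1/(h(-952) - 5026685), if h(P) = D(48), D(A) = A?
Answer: -1/5026637 ≈ -1.9894e-7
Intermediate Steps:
h(P) = 48
1/(h(-952) - 5026685) = 1/(48 - 5026685) = 1/(-5026637) = -1/5026637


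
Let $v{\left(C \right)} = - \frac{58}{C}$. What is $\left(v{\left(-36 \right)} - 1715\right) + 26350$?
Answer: $\frac{443459}{18} \approx 24637.0$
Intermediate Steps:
$\left(v{\left(-36 \right)} - 1715\right) + 26350 = \left(- \frac{58}{-36} - 1715\right) + 26350 = \left(\left(-58\right) \left(- \frac{1}{36}\right) - 1715\right) + 26350 = \left(\frac{29}{18} - 1715\right) + 26350 = - \frac{30841}{18} + 26350 = \frac{443459}{18}$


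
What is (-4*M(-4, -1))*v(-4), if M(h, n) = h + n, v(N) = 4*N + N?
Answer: -400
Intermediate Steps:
v(N) = 5*N
(-4*M(-4, -1))*v(-4) = (-4*(-4 - 1))*(5*(-4)) = -4*(-5)*(-20) = 20*(-20) = -400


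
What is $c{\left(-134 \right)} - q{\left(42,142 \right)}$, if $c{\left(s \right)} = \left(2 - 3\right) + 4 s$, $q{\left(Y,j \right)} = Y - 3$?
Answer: $-576$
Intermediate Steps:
$q{\left(Y,j \right)} = -3 + Y$ ($q{\left(Y,j \right)} = Y - 3 = -3 + Y$)
$c{\left(s \right)} = -1 + 4 s$
$c{\left(-134 \right)} - q{\left(42,142 \right)} = \left(-1 + 4 \left(-134\right)\right) - \left(-3 + 42\right) = \left(-1 - 536\right) - 39 = -537 - 39 = -576$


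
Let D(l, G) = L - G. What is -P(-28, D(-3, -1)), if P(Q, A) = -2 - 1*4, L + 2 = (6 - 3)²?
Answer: 6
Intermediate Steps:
L = 7 (L = -2 + (6 - 3)² = -2 + 3² = -2 + 9 = 7)
D(l, G) = 7 - G
P(Q, A) = -6 (P(Q, A) = -2 - 4 = -6)
-P(-28, D(-3, -1)) = -1*(-6) = 6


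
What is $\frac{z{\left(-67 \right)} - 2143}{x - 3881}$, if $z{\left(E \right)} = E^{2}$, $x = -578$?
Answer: $- \frac{2346}{4459} \approx -0.52613$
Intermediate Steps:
$\frac{z{\left(-67 \right)} - 2143}{x - 3881} = \frac{\left(-67\right)^{2} - 2143}{-578 - 3881} = \frac{4489 - 2143}{-4459} = 2346 \left(- \frac{1}{4459}\right) = - \frac{2346}{4459}$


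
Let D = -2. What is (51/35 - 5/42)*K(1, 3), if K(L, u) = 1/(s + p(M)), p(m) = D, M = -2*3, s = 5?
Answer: 281/630 ≈ 0.44603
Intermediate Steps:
M = -6
p(m) = -2
K(L, u) = ⅓ (K(L, u) = 1/(5 - 2) = 1/3 = ⅓)
(51/35 - 5/42)*K(1, 3) = (51/35 - 5/42)*(⅓) = (281/210)*(⅓) = 281/630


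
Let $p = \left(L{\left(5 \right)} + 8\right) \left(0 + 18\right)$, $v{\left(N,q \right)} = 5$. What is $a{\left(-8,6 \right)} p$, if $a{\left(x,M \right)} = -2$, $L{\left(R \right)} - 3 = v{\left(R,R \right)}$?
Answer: $-576$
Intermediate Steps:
$L{\left(R \right)} = 8$ ($L{\left(R \right)} = 3 + 5 = 8$)
$p = 288$ ($p = \left(8 + 8\right) \left(0 + 18\right) = 16 \cdot 18 = 288$)
$a{\left(-8,6 \right)} p = \left(-2\right) 288 = -576$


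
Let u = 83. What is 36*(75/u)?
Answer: 2700/83 ≈ 32.530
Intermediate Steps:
36*(75/u) = 36*(75/83) = 2700/83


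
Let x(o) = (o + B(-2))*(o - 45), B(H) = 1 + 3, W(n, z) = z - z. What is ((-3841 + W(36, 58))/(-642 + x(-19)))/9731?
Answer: -3841/3094458 ≈ -0.0012413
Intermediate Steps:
W(n, z) = 0
B(H) = 4
x(o) = (-45 + o)*(4 + o) (x(o) = (o + 4)*(o - 45) = (4 + o)*(-45 + o) = (-45 + o)*(4 + o))
((-3841 + W(36, 58))/(-642 + x(-19)))/9731 = ((-3841 + 0)/(-642 + (-180 + (-19)² - 41*(-19))))/9731 = -3841/(-642 + (-180 + 361 + 779))*(1/9731) = -3841/(-642 + 960)*(1/9731) = -3841/318*(1/9731) = -3841*1/318*(1/9731) = -3841/318*1/9731 = -3841/3094458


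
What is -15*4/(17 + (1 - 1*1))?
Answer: -60/17 ≈ -3.5294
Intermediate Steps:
-15*4/(17 + (1 - 1*1)) = -15*4/(17 + (1 - 1)) = -15*4/(17 + 0) = -15*4/17 = -60/17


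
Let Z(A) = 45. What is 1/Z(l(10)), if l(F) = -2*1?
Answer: 1/45 ≈ 0.022222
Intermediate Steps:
l(F) = -2
1/Z(l(10)) = 1/45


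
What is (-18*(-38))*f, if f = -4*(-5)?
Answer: 13680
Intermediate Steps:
f = 20
(-18*(-38))*f = -18*(-38)*20 = 684*20 = 13680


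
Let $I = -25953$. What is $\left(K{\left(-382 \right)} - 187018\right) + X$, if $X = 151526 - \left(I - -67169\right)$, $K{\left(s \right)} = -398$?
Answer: $-77106$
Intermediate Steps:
$X = 110310$ ($X = 151526 - \left(-25953 - -67169\right) = 151526 - \left(-25953 + 67169\right) = 151526 - 41216 = 110310$)
$\left(K{\left(-382 \right)} - 187018\right) + X = \left(-398 - 187018\right) + 110310 = -187416 + 110310 = -77106$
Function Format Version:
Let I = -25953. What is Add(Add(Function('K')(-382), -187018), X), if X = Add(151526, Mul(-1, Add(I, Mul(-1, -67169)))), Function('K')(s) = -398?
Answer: -77106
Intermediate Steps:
X = 110310 (X = Add(151526, Mul(-1, Add(-25953, Mul(-1, -67169)))) = Add(151526, Mul(-1, Add(-25953, 67169))) = Add(151526, Mul(-1, 41216)) = Add(151526, -41216) = 110310)
Add(Add(Function('K')(-382), -187018), X) = Add(Add(-398, -187018), 110310) = Add(-187416, 110310) = -77106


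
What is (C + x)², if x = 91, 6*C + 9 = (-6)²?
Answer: 36481/4 ≈ 9120.3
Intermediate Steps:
C = 9/2 (C = -3/2 + (⅙)*(-6)² = -3/2 + (⅙)*36 = -3/2 + 6 = 9/2 ≈ 4.5000)
(C + x)² = (9/2 + 91)² = (191/2)² = 36481/4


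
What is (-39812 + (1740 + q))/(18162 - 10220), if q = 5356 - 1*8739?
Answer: -41455/7942 ≈ -5.2197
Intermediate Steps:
q = -3383 (q = 5356 - 8739 = -3383)
(-39812 + (1740 + q))/(18162 - 10220) = (-39812 + (1740 - 3383))/(18162 - 10220) = (-39812 - 1643)/7942 = -41455*1/7942 = -41455/7942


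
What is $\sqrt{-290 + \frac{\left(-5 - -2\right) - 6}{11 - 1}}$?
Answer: $\frac{i \sqrt{29090}}{10} \approx 17.056 i$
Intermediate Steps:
$\sqrt{-290 + \frac{\left(-5 - -2\right) - 6}{11 - 1}} = \sqrt{-290 + \frac{\left(-5 + 2\right) - 6}{10}} = \sqrt{-290 + \left(-3 - 6\right) \frac{1}{10}} = \sqrt{-290 - \frac{9}{10}} = \sqrt{- \frac{2909}{10}} = \frac{i \sqrt{29090}}{10}$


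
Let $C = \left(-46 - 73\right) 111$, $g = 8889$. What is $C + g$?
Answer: $-4320$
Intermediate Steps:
$C = -13209$ ($C = \left(-119\right) 111 = -13209$)
$C + g = -13209 + 8889 = -4320$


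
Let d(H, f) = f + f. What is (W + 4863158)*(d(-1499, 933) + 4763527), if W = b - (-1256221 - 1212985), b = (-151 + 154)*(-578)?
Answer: 34933332887590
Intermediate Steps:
d(H, f) = 2*f
b = -1734 (b = 3*(-578) = -1734)
W = 2467472 (W = -1734 - (-1256221 - 1212985) = -1734 - 1*(-2469206) = -1734 + 2469206 = 2467472)
(W + 4863158)*(d(-1499, 933) + 4763527) = (2467472 + 4863158)*(2*933 + 4763527) = 7330630*(1866 + 4763527) = 7330630*4765393 = 34933332887590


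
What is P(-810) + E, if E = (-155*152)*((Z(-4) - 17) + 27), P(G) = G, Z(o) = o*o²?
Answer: 1271430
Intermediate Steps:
Z(o) = o³
E = 1272240 (E = (-155*152)*(((-4)³ - 17) + 27) = -23560*((-64 - 17) + 27) = -23560*(-81 + 27) = -23560*(-54) = 1272240)
P(-810) + E = -810 + 1272240 = 1271430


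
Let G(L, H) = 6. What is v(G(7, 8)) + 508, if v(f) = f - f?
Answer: 508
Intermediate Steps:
v(f) = 0
v(G(7, 8)) + 508 = 0 + 508 = 508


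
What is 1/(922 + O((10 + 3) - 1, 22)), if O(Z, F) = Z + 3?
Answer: 1/937 ≈ 0.0010672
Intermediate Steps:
O(Z, F) = 3 + Z
1/(922 + O((10 + 3) - 1, 22)) = 1/(922 + (3 + ((10 + 3) - 1))) = 1/(922 + (3 + (13 - 1))) = 1/(922 + (3 + 12)) = 1/(922 + 15) = 1/937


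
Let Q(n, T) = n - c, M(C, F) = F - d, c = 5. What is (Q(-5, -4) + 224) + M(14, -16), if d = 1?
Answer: 197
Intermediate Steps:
M(C, F) = -1 + F (M(C, F) = F - 1*1 = F - 1 = -1 + F)
Q(n, T) = -5 + n (Q(n, T) = n - 1*5 = n - 5 = -5 + n)
(Q(-5, -4) + 224) + M(14, -16) = ((-5 - 5) + 224) + (-1 - 16) = (-10 + 224) - 17 = 214 - 17 = 197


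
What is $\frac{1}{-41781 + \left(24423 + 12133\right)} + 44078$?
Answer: $\frac{230307549}{5225} \approx 44078.0$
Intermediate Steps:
$\frac{1}{-41781 + \left(24423 + 12133\right)} + 44078 = \frac{1}{-41781 + 36556} + 44078 = \frac{1}{-5225} + 44078 = - \frac{1}{5225} + 44078 = \frac{230307549}{5225}$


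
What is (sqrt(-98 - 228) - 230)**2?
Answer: (230 - I*sqrt(326))**2 ≈ 52574.0 - 8305.5*I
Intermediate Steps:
(sqrt(-98 - 228) - 230)**2 = (sqrt(-326) - 230)**2 = (I*sqrt(326) - 230)**2 = (-230 + I*sqrt(326))**2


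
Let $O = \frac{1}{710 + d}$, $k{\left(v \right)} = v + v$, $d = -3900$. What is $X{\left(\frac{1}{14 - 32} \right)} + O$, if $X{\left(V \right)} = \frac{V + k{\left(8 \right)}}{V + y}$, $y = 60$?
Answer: $\frac{914451}{3442010} \approx 0.26567$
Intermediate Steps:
$k{\left(v \right)} = 2 v$
$O = - \frac{1}{3190}$ ($O = \frac{1}{710 - 3900} = \frac{1}{-3190} = - \frac{1}{3190} \approx -0.00031348$)
$X{\left(V \right)} = \frac{16 + V}{60 + V}$ ($X{\left(V \right)} = \frac{V + 2 \cdot 8}{V + 60} = \frac{V + 16}{60 + V} = \frac{16 + V}{60 + V}$)
$X{\left(\frac{1}{14 - 32} \right)} + O = \frac{16 + \frac{1}{14 - 32}}{60 + \frac{1}{14 - 32}} - \frac{1}{3190} = \frac{16 + \frac{1}{-18}}{60 + \frac{1}{-18}} - \frac{1}{3190} = \frac{16 - \frac{1}{18}}{60 - \frac{1}{18}} - \frac{1}{3190} = \frac{1}{\frac{1079}{18}} \cdot \frac{287}{18} - \frac{1}{3190} = \frac{18}{1079} \cdot \frac{287}{18} - \frac{1}{3190} = \frac{287}{1079} - \frac{1}{3190} = \frac{914451}{3442010}$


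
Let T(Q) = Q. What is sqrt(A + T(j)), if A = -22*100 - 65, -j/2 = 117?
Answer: 7*I*sqrt(51) ≈ 49.99*I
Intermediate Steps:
j = -234 (j = -2*117 = -234)
A = -2265 (A = -2200 - 65 = -2265)
sqrt(A + T(j)) = sqrt(-2265 - 234) = sqrt(-2499) = 7*I*sqrt(51)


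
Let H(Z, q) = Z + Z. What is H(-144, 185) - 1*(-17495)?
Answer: 17207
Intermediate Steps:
H(Z, q) = 2*Z
H(-144, 185) - 1*(-17495) = 2*(-144) - 1*(-17495) = -288 + 17495 = 17207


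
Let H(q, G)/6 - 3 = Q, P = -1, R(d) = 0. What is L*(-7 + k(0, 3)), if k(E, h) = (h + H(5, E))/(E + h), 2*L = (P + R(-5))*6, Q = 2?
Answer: -12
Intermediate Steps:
H(q, G) = 30 (H(q, G) = 18 + 6*2 = 18 + 12 = 30)
L = -3 (L = ((-1 + 0)*6)/2 = (-1*6)/2 = (1/2)*(-6) = -3)
k(E, h) = (30 + h)/(E + h) (k(E, h) = (h + 30)/(E + h) = (30 + h)/(E + h))
L*(-7 + k(0, 3)) = -3*(-7 + (30 + 3)/(0 + 3)) = -3*(-7 + 33/3) = -3*(-7 + (1/3)*33) = -3*(-7 + 11) = -3*4 = -12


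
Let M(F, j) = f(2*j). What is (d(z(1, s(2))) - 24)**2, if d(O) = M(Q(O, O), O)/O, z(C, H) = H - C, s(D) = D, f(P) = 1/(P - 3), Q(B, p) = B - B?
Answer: 625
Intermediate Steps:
Q(B, p) = 0
f(P) = 1/(-3 + P)
M(F, j) = 1/(-3 + 2*j)
d(O) = 1/(O*(-3 + 2*O)) (d(O) = 1/((-3 + 2*O)*O) = 1/(O*(-3 + 2*O)))
(d(z(1, s(2))) - 24)**2 = (1/((2 - 1*1)*(-3 + 2*(2 - 1*1))) - 24)**2 = (1/((2 - 1)*(-3 + 2*(2 - 1))) - 24)**2 = (1/(1*(-3 + 2*1)) - 24)**2 = (1/(-3 + 2) - 24)**2 = (1/(-1) - 24)**2 = (1*(-1) - 24)**2 = (-1 - 24)**2 = (-25)**2 = 625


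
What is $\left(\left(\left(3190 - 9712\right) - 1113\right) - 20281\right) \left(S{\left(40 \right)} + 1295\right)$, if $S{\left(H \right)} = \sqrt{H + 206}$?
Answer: $-36151220 - 27916 \sqrt{246} \approx -3.6589 \cdot 10^{7}$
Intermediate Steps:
$S{\left(H \right)} = \sqrt{206 + H}$
$\left(\left(\left(3190 - 9712\right) - 1113\right) - 20281\right) \left(S{\left(40 \right)} + 1295\right) = \left(\left(\left(3190 - 9712\right) - 1113\right) - 20281\right) \left(\sqrt{206 + 40} + 1295\right) = \left(\left(\left(3190 - 9712\right) - 1113\right) - 20281\right) \left(\sqrt{246} + 1295\right) = \left(\left(-6522 - 1113\right) - 20281\right) \left(1295 + \sqrt{246}\right) = \left(-7635 - 20281\right) \left(1295 + \sqrt{246}\right) = - 27916 \left(1295 + \sqrt{246}\right) = -36151220 - 27916 \sqrt{246}$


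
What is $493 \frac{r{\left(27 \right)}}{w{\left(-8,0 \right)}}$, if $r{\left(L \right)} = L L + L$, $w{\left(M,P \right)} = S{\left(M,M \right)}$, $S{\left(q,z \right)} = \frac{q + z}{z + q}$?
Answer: $372708$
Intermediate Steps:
$S{\left(q,z \right)} = 1$ ($S{\left(q,z \right)} = \frac{q + z}{q + z} = 1$)
$w{\left(M,P \right)} = 1$
$r{\left(L \right)} = L + L^{2}$ ($r{\left(L \right)} = L^{2} + L = L + L^{2}$)
$493 \frac{r{\left(27 \right)}}{w{\left(-8,0 \right)}} = 493 \frac{27 \left(1 + 27\right)}{1} = 493 \cdot 27 \cdot 28 \cdot 1 = 493 \cdot 756 \cdot 1 = 493 \cdot 756 = 372708$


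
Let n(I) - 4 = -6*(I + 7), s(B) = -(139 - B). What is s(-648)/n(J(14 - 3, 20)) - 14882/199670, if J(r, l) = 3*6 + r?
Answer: 76992653/21165020 ≈ 3.6377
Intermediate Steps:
J(r, l) = 18 + r
s(B) = -139 + B
n(I) = -38 - 6*I (n(I) = 4 - 6*(I + 7) = 4 - 6*(7 + I) = 4 + (-42 - 6*I) = -38 - 6*I)
s(-648)/n(J(14 - 3, 20)) - 14882/199670 = (-139 - 648)/(-38 - 6*(18 + (14 - 3))) - 14882/199670 = -787/(-38 - 6*(18 + 11)) - 14882*1/199670 = -787/(-38 - 6*29) - 7441/99835 = -787/(-38 - 174) - 7441/99835 = -787/(-212) - 7441/99835 = -787*(-1/212) - 7441/99835 = 787/212 - 7441/99835 = 76992653/21165020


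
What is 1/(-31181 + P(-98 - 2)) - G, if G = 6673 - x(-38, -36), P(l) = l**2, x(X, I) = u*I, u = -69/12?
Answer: -136956347/21181 ≈ -6466.0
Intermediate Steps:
u = -23/4 (u = -69*1/12 = -23/4 ≈ -5.7500)
x(X, I) = -23*I/4
G = 6466 (G = 6673 - (-23)*(-36)/4 = 6673 - 1*207 = 6673 - 207 = 6466)
1/(-31181 + P(-98 - 2)) - G = 1/(-31181 + (-98 - 2)**2) - 1*6466 = 1/(-31181 + (-100)**2) - 6466 = 1/(-31181 + 10000) - 6466 = 1/(-21181) - 6466 = -1/21181 - 6466 = -136956347/21181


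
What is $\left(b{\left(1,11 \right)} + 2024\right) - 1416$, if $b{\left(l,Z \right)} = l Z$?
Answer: $619$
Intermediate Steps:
$b{\left(l,Z \right)} = Z l$
$\left(b{\left(1,11 \right)} + 2024\right) - 1416 = \left(11 \cdot 1 + 2024\right) - 1416 = \left(11 + 2024\right) - 1416 = 2035 - 1416 = 619$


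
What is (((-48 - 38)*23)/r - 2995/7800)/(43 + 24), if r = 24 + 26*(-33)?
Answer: 143673/4842760 ≈ 0.029668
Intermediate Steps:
r = -834 (r = 24 - 858 = -834)
(((-48 - 38)*23)/r - 2995/7800)/(43 + 24) = (((-48 - 38)*23)/(-834) - 2995/7800)/(43 + 24) = (-86*23*(-1/834) - 2995*1/7800)/67 = (-1978*(-1/834) - 599/1560)*(1/67) = (989/417 - 599/1560)*(1/67) = (143673/72280)*(1/67) = 143673/4842760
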